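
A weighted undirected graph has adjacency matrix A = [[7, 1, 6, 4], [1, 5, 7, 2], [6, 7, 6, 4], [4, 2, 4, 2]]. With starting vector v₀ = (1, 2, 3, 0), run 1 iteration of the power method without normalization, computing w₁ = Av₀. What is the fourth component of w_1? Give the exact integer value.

w1 = Av₀ = (27, 32, 38, 20)
The requested component of w1 is 20.

20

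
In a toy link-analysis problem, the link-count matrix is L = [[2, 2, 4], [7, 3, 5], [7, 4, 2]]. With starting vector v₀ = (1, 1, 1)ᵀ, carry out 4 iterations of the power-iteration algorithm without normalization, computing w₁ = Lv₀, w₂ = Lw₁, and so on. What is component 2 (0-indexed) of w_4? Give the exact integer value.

w1 = Lv₀ = (8, 15, 13)
w2 = Lw1 = (98, 166, 142)
w3 = Lw2 = (1096, 1894, 1634)
w4 = Lw3 = (12516, 21524, 18516)
The requested component of w4 is 18516.

18516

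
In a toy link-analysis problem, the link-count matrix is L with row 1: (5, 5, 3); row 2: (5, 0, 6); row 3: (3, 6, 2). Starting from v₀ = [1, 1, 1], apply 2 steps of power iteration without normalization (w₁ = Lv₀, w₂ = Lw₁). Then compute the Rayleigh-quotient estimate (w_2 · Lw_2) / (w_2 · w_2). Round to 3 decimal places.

11.746

w1 = Lv₀ = (5·1 + 5·1 + 3·1; 5·1 + 0·1 + 6·1; 3·1 + 6·1 + 2·1) = (13, 11, 11)
w2 = Lw1 = (5·13 + 5·11 + 3·11; 5·13 + 0·11 + 6·11; 3·13 + 6·11 + 2·11) = (153, 131, 127)
Lw2 = (1801, 1527, 1499)
w2·Lw2 = 153·1801 + 131·1527 + 127·1499 = 665963; w2·w2 = 153·153 + 131·131 + 127·127 = 56699
λ ≈ 665963/56699 = 11.746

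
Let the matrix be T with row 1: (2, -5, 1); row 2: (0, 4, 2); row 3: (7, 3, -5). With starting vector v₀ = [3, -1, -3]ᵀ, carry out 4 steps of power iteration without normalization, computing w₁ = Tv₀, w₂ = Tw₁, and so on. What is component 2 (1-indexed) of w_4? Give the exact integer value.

2236

w1 = Tv₀ = (2·3 + (-5)·(-1) + 1·(-3); 0·3 + 4·(-1) + 2·(-3); 7·3 + 3·(-1) + (-5)·(-3)) = (8, -10, 33)
w2 = Tw1 = (2·8 + (-5)·(-10) + 1·33; 0·8 + 4·(-10) + 2·33; 7·8 + 3·(-10) + (-5)·33) = (99, 26, -139)
w3 = Tw2 = (-71, -174, 1466)
w4 = Tw3 = (2194, 2236, -8349)
The requested component of w4 is 2236.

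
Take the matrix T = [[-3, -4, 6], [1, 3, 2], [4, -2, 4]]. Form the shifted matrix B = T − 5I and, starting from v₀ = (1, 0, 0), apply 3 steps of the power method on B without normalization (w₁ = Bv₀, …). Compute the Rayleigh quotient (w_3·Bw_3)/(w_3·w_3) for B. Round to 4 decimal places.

B = T − 5I has rows (-8, -4, 6); (1, -2, 2); (4, -2, -1)
w1 = Bv₀ = ((-8)·1 + (-4)·0 + 6·0; 1·1 + (-2)·0 + 2·0; 4·1 + (-2)·0 + (-1)·0) = (-8, 1, 4)
w2 = Bw1 = ((-8)·(-8) + (-4)·1 + 6·4; 1·(-8) + (-2)·1 + 2·4; 4·(-8) + (-2)·1 + (-1)·4) = (84, -2, -38)
w3 = Bw2 = (-892, 12, 378)
Bw3 = (9356, -160, -3970)
w3·Bw3 = -9848132; w3·w3 = 938692; μ ≈ -9848132/938692 = -10.4913

μ ≈ -10.4913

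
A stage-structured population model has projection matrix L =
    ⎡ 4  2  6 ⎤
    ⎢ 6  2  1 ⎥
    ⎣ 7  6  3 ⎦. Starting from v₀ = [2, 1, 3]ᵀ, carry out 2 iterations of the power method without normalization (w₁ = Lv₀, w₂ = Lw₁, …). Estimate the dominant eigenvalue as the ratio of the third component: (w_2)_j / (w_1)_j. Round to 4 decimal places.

w1 = Lv₀ = (28, 17, 29)
w2 = Lw1 = (320, 231, 385)
Ratio at component: 385 / 29 = 13.2759

13.2759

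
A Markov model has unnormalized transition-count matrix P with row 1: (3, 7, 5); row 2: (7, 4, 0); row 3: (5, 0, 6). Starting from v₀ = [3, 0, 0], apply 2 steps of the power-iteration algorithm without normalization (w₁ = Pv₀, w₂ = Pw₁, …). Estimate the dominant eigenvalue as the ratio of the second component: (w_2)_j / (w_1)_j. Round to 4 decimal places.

w1 = Pv₀ = (9, 21, 15)
w2 = Pw1 = (249, 147, 135)
Ratio at component: 147 / 21 = 7.0000

λ ≈ 7.0000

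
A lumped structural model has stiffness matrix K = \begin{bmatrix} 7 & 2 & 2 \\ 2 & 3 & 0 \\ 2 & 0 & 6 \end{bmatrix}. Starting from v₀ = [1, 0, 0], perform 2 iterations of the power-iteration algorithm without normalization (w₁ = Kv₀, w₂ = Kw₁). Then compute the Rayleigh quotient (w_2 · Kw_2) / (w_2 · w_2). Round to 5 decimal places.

λ ≈ 8.89873

w1 = Kv₀ = (7·1 + 2·0 + 2·0; 2·1 + 3·0 + 0·0; 2·1 + 0·0 + 6·0) = (7, 2, 2)
w2 = Kw1 = (7·7 + 2·2 + 2·2; 2·7 + 3·2 + 0·2; 2·7 + 0·2 + 6·2) = (57, 20, 26)
Kw2 = (491, 174, 270)
w2·Kw2 = 57·491 + 20·174 + 26·270 = 38487; w2·w2 = 57·57 + 20·20 + 26·26 = 4325
λ ≈ 38487/4325 = 8.89873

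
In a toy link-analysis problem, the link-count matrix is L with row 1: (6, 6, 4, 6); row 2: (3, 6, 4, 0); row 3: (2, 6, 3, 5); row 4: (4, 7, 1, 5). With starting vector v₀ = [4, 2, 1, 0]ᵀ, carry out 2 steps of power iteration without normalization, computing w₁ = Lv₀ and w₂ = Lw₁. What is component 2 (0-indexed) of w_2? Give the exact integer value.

w1 = Lv₀ = (40, 28, 23, 31)
w2 = Lw1 = (686, 380, 472, 534)
The requested component of w2 is 472.

472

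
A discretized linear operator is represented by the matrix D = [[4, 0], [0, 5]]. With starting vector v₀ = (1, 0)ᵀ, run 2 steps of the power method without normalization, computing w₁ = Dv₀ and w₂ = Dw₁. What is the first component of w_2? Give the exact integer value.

16

w1 = Dv₀ = (4, 0)
w2 = Dw1 = (16, 0)
The requested component of w2 is 16.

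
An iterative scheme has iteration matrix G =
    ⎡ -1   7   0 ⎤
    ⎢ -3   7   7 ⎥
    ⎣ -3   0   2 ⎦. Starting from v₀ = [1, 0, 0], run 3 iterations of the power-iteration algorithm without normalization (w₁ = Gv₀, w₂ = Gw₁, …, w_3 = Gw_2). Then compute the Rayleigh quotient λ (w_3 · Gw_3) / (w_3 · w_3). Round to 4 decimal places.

4.2279

w1 = Gv₀ = (-1, -3, -3)
w2 = Gw1 = (-20, -39, -3)
w3 = Gw2 = (-253, -234, 54)
Gw3 = (-1385, -501, 867)
w3·Gw3 = (-253)·(-1385) + (-234)·(-501) + 54·867 = 514457; w3·w3 = (-253)·(-253) + (-234)·(-234) + 54·54 = 121681
λ ≈ 514457/121681 = 4.2279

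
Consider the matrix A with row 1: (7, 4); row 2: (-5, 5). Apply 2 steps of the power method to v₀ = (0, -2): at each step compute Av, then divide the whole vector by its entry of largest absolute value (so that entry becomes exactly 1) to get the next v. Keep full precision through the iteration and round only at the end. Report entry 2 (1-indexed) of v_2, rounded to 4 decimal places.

Av0 = (-8.00000, -10.00000); divide by -10.00000 → v1 = (0.80000, 1.00000)
Av1 = (9.60000, 1.00000); divide by 9.60000 → v2 = (1.00000, 0.10417)
Requested entry of v2: -10/-96 = 0.1042

0.1042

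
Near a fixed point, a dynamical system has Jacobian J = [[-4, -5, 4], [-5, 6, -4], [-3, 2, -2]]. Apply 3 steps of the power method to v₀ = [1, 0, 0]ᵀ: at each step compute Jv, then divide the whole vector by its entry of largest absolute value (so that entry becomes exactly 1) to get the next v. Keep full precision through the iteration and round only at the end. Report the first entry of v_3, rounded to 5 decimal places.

Jv0 = (-4.000000, -5.000000, -3.000000); divide by -5.000000 → v1 = (0.800000, 1.000000, 0.600000)
Jv1 = (-5.800000, -0.400000, -1.600000); divide by -5.800000 → v2 = (1.000000, 0.068966, 0.275862)
Jv2 = (-3.241379, -5.689655, -3.413793); divide by -5.689655 → v3 = (0.569697, 1.000000, 0.600000)
Requested entry of v3: -94/-165 = 0.56970

0.56970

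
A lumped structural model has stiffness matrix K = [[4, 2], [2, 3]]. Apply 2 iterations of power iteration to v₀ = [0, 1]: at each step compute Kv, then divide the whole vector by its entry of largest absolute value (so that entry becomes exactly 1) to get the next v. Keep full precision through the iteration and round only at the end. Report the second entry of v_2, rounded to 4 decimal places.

Kv0 = (2.00000, 3.00000); divide by 3.00000 → v1 = (0.66667, 1.00000)
Kv1 = (4.66667, 4.33333); divide by 4.66667 → v2 = (1.00000, 0.92857)
Requested entry of v2: 13/14 = 0.9286

0.9286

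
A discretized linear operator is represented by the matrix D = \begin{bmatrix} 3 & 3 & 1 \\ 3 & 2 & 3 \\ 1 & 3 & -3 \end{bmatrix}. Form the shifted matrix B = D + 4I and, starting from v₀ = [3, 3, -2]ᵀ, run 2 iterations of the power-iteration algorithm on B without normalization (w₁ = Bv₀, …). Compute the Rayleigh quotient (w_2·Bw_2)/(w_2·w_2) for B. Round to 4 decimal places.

μ ≈ 10.3414

B = D + 4I has rows (7, 3, 1); (3, 6, 3); (1, 3, 1)
w1 = Bv₀ = (28, 21, 10)
w2 = Bw1 = (269, 240, 101)
Bw2 = (2704, 2550, 1090)
w2·Bw2 = 1449466; w2·w2 = 140162; μ ≈ 1449466/140162 = 10.3414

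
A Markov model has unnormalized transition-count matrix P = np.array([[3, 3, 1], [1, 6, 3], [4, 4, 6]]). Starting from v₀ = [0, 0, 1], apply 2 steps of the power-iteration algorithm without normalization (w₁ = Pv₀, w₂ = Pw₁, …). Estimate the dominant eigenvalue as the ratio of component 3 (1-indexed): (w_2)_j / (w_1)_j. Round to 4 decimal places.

λ ≈ 8.6667

w1 = Pv₀ = (3·0 + 3·0 + 1·1; 1·0 + 6·0 + 3·1; 4·0 + 4·0 + 6·1) = (1, 3, 6)
w2 = Pw1 = (3·1 + 3·3 + 1·6; 1·1 + 6·3 + 3·6; 4·1 + 4·3 + 6·6) = (18, 37, 52)
Ratio at component: 52 / 6 = 8.6667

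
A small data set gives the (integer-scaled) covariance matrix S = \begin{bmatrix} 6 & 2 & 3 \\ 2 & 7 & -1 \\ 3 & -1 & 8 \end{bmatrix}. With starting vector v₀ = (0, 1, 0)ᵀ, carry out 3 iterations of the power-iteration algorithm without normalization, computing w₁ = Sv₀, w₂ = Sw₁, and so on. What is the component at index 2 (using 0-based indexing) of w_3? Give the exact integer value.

w1 = Sv₀ = (2, 7, -1)
w2 = Sw1 = (23, 54, -9)
w3 = Sw2 = (219, 433, -57)
The requested component of w3 is -57.

-57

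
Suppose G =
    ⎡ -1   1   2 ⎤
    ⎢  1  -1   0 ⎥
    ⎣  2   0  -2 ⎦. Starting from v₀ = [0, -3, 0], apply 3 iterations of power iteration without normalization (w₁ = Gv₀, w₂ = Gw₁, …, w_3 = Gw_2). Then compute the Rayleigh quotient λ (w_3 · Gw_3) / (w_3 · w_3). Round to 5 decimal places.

-3.66667

w1 = Gv₀ = ((-1)·0 + 1·(-3) + 2·0; 1·0 + (-1)·(-3) + 0·0; 2·0 + 0·(-3) + (-2)·0) = (-3, 3, 0)
w2 = Gw1 = ((-1)·(-3) + 1·3 + 2·0; 1·(-3) + (-1)·3 + 0·0; 2·(-3) + 0·3 + (-2)·0) = (6, -6, -6)
w3 = Gw2 = (-24, 12, 24)
Gw3 = (84, -36, -96)
w3·Gw3 = (-24)·84 + 12·(-36) + 24·(-96) = -4752; w3·w3 = (-24)·(-24) + 12·12 + 24·24 = 1296
λ ≈ -4752/1296 = -3.66667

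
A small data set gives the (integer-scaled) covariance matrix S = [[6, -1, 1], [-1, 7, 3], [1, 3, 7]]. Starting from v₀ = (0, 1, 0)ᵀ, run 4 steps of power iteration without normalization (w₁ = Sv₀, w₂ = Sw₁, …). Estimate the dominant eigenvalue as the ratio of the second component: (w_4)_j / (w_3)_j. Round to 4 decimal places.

9.6374

w1 = Sv₀ = (6·0 + (-1)·1 + 1·0; (-1)·0 + 7·1 + 3·0; 1·0 + 3·1 + 7·0) = (-1, 7, 3)
w2 = Sw1 = (6·(-1) + (-1)·7 + 1·3; (-1)·(-1) + 7·7 + 3·3; 1·(-1) + 3·7 + 7·3) = (-10, 59, 41)
w3 = Sw2 = (-78, 546, 454)
w4 = Sw3 = (-560, 5262, 4738)
Ratio at component: 5262 / 546 = 9.6374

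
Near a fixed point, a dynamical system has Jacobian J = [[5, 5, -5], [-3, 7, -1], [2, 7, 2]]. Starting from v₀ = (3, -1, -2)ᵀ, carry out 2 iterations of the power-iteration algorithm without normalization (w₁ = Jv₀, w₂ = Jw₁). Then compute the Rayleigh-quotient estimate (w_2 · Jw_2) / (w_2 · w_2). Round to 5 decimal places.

w1 = Jv₀ = (5·3 + 5·(-1) + (-5)·(-2); (-3)·3 + 7·(-1) + (-1)·(-2); 2·3 + 7·(-1) + 2·(-2)) = (20, -14, -5)
w2 = Jw1 = (5·20 + 5·(-14) + (-5)·(-5); (-3)·20 + 7·(-14) + (-1)·(-5); 2·20 + 7·(-14) + 2·(-5)) = (55, -153, -68)
Jw2 = (-150, -1168, -1097)
w2·Jw2 = 55·(-150) + (-153)·(-1168) + (-68)·(-1097) = 245050; w2·w2 = 55·55 + (-153)·(-153) + (-68)·(-68) = 31058
λ ≈ 245050/31058 = 7.89008

λ ≈ 7.89008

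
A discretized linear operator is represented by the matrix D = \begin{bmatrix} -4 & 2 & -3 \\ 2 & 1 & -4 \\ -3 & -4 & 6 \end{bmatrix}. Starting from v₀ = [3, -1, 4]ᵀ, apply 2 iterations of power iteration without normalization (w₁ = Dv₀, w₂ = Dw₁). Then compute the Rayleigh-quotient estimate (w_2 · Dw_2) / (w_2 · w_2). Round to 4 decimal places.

7.4579

w1 = Dv₀ = ((-4)·3 + 2·(-1) + (-3)·4; 2·3 + 1·(-1) + (-4)·4; (-3)·3 + (-4)·(-1) + 6·4) = (-26, -11, 19)
w2 = Dw1 = ((-4)·(-26) + 2·(-11) + (-3)·19; 2·(-26) + 1·(-11) + (-4)·19; (-3)·(-26) + (-4)·(-11) + 6·19) = (25, -139, 236)
Dw2 = (-1086, -1033, 1897)
w2·Dw2 = 25·(-1086) + (-139)·(-1033) + 236·1897 = 564129; w2·w2 = 25·25 + (-139)·(-139) + 236·236 = 75642
λ ≈ 564129/75642 = 7.4579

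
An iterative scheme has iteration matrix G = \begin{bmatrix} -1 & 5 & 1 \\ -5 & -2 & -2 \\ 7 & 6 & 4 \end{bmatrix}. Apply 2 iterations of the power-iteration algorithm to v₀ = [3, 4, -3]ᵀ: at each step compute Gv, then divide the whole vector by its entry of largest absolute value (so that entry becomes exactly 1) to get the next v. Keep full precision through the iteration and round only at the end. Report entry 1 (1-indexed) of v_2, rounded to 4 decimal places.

Gv0 = (14.00000, -17.00000, 33.00000); divide by 33.00000 → v1 = (0.42424, -0.51515, 1.00000)
Gv1 = (-2.00000, -3.09091, 3.87879); divide by 3.87879 → v2 = (-0.51563, -0.79688, 1.00000)
Requested entry of v2: -66/128 = -0.5156

-0.5156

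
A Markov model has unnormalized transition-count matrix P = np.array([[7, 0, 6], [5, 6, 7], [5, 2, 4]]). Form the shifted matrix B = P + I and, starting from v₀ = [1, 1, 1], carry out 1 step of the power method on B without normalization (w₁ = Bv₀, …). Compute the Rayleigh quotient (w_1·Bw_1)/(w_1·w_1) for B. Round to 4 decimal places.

14.3295

B = P + I has rows (8, 0, 6); (5, 7, 7); (5, 2, 5)
w1 = Bv₀ = (8·1 + 0·1 + 6·1; 5·1 + 7·1 + 7·1; 5·1 + 2·1 + 5·1) = (14, 19, 12)
Bw1 = (184, 287, 168)
w1·Bw1 = 10045; w1·w1 = 701; μ ≈ 10045/701 = 14.3295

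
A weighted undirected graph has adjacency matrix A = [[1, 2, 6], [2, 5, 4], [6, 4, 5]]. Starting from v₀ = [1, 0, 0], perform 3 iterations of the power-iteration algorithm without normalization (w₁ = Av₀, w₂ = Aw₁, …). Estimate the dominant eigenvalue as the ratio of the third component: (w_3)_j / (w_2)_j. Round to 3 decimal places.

λ ≈ 13.864

w1 = Av₀ = (1·1 + 2·0 + 6·0; 2·1 + 5·0 + 4·0; 6·1 + 4·0 + 5·0) = (1, 2, 6)
w2 = Aw1 = (1·1 + 2·2 + 6·6; 2·1 + 5·2 + 4·6; 6·1 + 4·2 + 5·6) = (41, 36, 44)
w3 = Aw2 = (377, 438, 610)
Ratio at component: 610 / 44 = 13.864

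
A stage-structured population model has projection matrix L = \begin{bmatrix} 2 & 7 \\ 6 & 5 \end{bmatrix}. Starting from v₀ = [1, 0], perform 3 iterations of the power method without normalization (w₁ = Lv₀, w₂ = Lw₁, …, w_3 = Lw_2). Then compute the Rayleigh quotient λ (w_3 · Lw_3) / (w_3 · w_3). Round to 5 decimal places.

w1 = Lv₀ = (2·1 + 7·0; 6·1 + 5·0) = (2, 6)
w2 = Lw1 = (2·2 + 7·6; 6·2 + 5·6) = (46, 42)
w3 = Lw2 = (386, 486)
Lw3 = (4174, 4746)
w3·Lw3 = 386·4174 + 486·4746 = 3917720; w3·w3 = 386·386 + 486·486 = 385192
λ ≈ 3917720/385192 = 10.17082

λ ≈ 10.17082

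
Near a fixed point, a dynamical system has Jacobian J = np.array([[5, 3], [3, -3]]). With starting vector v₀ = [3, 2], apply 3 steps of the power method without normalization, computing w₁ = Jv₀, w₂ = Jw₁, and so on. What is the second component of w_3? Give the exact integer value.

180

w1 = Jv₀ = (5·3 + 3·2; 3·3 + (-3)·2) = (21, 3)
w2 = Jw1 = (5·21 + 3·3; 3·21 + (-3)·3) = (114, 54)
w3 = Jw2 = (732, 180)
The requested component of w3 is 180.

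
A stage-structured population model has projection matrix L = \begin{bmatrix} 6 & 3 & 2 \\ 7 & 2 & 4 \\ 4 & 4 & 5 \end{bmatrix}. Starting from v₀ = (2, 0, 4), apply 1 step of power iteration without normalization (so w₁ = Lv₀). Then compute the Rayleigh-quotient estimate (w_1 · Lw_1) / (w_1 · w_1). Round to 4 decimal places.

w1 = Lv₀ = (6·2 + 3·0 + 2·4; 7·2 + 2·0 + 4·4; 4·2 + 4·0 + 5·4) = (20, 30, 28)
Lw1 = (266, 312, 340)
w1·Lw1 = 20·266 + 30·312 + 28·340 = 24200; w1·w1 = 20·20 + 30·30 + 28·28 = 2084
λ ≈ 24200/2084 = 11.6123

11.6123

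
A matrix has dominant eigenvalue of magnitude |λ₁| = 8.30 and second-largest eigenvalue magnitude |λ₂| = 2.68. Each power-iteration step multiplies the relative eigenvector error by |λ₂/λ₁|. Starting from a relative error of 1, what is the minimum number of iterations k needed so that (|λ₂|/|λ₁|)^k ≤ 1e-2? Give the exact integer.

5

|λ₂/λ₁| = 2.68/8.30 = 0.32289
Need k ≥ ln(1e-2) / ln(0.32289) = -4.6052 / -1.1304 ≈ 4.074
Smallest integer k satisfying the bound: 5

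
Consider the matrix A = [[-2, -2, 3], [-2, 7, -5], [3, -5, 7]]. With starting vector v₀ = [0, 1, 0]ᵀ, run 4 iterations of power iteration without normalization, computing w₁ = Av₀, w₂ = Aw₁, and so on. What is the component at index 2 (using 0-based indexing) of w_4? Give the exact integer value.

w1 = Av₀ = ((-2)·0 + (-2)·1 + 3·0; (-2)·0 + 7·1 + (-5)·0; 3·0 + (-5)·1 + 7·0) = (-2, 7, -5)
w2 = Aw1 = ((-2)·(-2) + (-2)·7 + 3·(-5); (-2)·(-2) + 7·7 + (-5)·(-5); 3·(-2) + (-5)·7 + 7·(-5)) = (-25, 78, -76)
w3 = Aw2 = (-334, 976, -997)
w4 = Aw3 = (-4275, 12485, -12861)
The requested component of w4 is -12861.

-12861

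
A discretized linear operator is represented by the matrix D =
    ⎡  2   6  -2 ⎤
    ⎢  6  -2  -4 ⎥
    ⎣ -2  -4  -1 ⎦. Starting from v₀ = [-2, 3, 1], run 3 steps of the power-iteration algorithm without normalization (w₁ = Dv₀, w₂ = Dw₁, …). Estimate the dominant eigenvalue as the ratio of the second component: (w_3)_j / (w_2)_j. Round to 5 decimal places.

w1 = Dv₀ = (12, -22, -9)
w2 = Dw1 = (-90, 152, 73)
w3 = Dw2 = (586, -1136, -501)
Ratio at component: -1136 / 152 = -7.47368

-7.47368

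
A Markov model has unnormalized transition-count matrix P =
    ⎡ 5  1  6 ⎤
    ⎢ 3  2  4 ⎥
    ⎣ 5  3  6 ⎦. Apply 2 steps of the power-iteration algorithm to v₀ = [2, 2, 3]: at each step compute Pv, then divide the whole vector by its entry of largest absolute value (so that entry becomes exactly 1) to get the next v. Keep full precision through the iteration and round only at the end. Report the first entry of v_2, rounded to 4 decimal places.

0.8952

Pv0 = (30.00000, 22.00000, 34.00000); divide by 34.00000 → v1 = (0.88235, 0.64706, 1.00000)
Pv1 = (11.05882, 7.94118, 12.35294); divide by 12.35294 → v2 = (0.89524, 0.64286, 1.00000)
Requested entry of v2: 376/420 = 0.8952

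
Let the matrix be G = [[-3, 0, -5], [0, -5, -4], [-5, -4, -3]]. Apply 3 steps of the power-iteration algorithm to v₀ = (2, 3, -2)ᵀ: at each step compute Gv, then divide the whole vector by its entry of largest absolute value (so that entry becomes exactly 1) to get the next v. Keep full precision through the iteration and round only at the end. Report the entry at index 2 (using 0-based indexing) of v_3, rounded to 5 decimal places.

Gv0 = (4.000000, -7.000000, -16.000000); divide by -16.000000 → v1 = (-0.250000, 0.437500, 1.000000)
Gv1 = (-4.250000, -6.187500, -3.500000); divide by -6.187500 → v2 = (0.686869, 1.000000, 0.565657)
Gv2 = (-4.888889, -7.262626, -9.131313); divide by -9.131313 → v3 = (0.535398, 0.795354, 1.000000)
Requested entry of v3: -904/-904 = 1.00000

1.00000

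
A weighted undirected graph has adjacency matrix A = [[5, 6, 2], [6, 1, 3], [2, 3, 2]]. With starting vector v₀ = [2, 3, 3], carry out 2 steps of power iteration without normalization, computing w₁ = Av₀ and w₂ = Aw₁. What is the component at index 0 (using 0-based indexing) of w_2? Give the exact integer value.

352

w1 = Av₀ = (34, 24, 19)
w2 = Aw1 = (352, 285, 178)
The requested component of w2 is 352.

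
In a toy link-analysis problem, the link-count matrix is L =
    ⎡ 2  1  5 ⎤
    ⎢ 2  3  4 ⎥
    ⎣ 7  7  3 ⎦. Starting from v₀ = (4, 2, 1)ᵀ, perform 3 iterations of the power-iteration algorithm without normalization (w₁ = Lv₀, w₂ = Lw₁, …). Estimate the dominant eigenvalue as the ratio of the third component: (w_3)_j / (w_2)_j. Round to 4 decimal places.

w1 = Lv₀ = (15, 18, 45)
w2 = Lw1 = (273, 264, 366)
w3 = Lw2 = (2640, 2802, 4857)
Ratio at component: 4857 / 366 = 13.2705

λ ≈ 13.2705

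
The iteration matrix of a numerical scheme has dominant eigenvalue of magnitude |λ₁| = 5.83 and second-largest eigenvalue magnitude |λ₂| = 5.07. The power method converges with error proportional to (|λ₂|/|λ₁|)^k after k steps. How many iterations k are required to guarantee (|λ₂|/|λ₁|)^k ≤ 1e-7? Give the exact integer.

116

|λ₂/λ₁| = 5.07/5.83 = 0.86964
Need k ≥ ln(1e-7) / ln(0.86964) = -16.1181 / -0.1397 ≈ 115.396
Smallest integer k satisfying the bound: 116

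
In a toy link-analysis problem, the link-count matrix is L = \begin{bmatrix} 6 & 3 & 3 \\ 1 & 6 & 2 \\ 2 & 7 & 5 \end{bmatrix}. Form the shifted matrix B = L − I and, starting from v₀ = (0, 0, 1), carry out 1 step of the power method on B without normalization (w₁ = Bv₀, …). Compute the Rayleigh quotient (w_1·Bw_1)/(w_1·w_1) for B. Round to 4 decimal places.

μ ≈ 9.8276

B = L − I has rows (5, 3, 3); (1, 5, 2); (2, 7, 4)
w1 = Bv₀ = (5·0 + 3·0 + 3·1; 1·0 + 5·0 + 2·1; 2·0 + 7·0 + 4·1) = (3, 2, 4)
Bw1 = (33, 21, 36)
w1·Bw1 = 285; w1·w1 = 29; μ ≈ 285/29 = 9.8276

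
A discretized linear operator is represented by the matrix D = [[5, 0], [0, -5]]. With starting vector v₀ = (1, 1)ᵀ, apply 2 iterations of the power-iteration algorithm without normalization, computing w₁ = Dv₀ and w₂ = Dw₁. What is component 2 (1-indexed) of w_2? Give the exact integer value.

25

w1 = Dv₀ = (5, -5)
w2 = Dw1 = (25, 25)
The requested component of w2 is 25.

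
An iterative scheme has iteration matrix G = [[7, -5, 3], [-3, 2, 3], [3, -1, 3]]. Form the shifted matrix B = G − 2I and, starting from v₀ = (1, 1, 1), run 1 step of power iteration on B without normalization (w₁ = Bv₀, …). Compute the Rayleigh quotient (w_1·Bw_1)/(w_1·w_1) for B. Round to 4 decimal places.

B = G − 2I has rows (5, -5, 3); (-3, 0, 3); (3, -1, 1)
w1 = Bv₀ = (5·1 + (-5)·1 + 3·1; (-3)·1 + 0·1 + 3·1; 3·1 + (-1)·1 + 1·1) = (3, 0, 3)
Bw1 = (24, 0, 12)
w1·Bw1 = 108; w1·w1 = 18; μ ≈ 108/18 = 6.0000

6.0000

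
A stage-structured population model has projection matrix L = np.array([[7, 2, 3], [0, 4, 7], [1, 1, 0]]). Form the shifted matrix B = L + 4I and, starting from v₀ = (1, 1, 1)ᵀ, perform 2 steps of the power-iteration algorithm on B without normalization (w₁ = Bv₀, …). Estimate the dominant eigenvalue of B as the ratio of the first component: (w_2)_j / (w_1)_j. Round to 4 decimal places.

B = L + 4I has rows (11, 2, 3); (0, 8, 7); (1, 1, 4)
w1 = Bv₀ = (11·1 + 2·1 + 3·1; 0·1 + 8·1 + 7·1; 1·1 + 1·1 + 4·1) = (16, 15, 6)
w2 = Bw1 = (11·16 + 2·15 + 3·6; 0·16 + 8·15 + 7·6; 1·16 + 1·15 + 4·6) = (224, 162, 55)
Ratio: 224/16 = 14.0000

μ ≈ 14.0000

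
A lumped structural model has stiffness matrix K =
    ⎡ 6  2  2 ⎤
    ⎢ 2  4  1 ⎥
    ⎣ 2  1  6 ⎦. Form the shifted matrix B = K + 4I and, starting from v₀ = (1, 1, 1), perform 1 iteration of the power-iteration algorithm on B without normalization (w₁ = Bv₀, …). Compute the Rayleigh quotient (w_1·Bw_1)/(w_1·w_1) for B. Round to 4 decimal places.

B = K + 4I has rows (10, 2, 2); (2, 8, 1); (2, 1, 10)
w1 = Bv₀ = (10·1 + 2·1 + 2·1; 2·1 + 8·1 + 1·1; 2·1 + 1·1 + 10·1) = (14, 11, 13)
Bw1 = (188, 129, 169)
w1·Bw1 = 6248; w1·w1 = 486; μ ≈ 6248/486 = 12.8560

12.8560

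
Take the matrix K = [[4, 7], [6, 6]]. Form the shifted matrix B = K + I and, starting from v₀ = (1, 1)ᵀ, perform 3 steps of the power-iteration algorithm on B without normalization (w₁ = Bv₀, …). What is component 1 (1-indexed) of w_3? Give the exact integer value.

1896

B = K + I has rows (5, 7); (6, 7)
w1 = Bv₀ = (12, 13)
w2 = Bw1 = (151, 163)
w3 = Bw2 = (1896, 2047)
Requested component of w3: 1896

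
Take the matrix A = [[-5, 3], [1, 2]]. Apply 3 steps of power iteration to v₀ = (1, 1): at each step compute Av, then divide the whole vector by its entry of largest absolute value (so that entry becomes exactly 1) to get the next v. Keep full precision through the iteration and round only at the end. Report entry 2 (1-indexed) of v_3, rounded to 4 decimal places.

-0.3253

Av0 = (-2.00000, 3.00000); divide by 3.00000 → v1 = (-0.66667, 1.00000)
Av1 = (6.33333, 1.33333); divide by 6.33333 → v2 = (1.00000, 0.21053)
Av2 = (-4.36842, 1.42105); divide by -4.36842 → v3 = (1.00000, -0.32530)
Requested entry of v3: 27/-83 = -0.3253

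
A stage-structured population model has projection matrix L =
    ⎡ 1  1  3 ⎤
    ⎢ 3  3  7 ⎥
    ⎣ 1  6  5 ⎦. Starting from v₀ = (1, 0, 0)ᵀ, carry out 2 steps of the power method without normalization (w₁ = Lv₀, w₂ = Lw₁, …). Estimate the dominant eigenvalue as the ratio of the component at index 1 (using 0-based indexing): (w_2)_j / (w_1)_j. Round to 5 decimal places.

λ ≈ 6.33333

w1 = Lv₀ = (1·1 + 1·0 + 3·0; 3·1 + 3·0 + 7·0; 1·1 + 6·0 + 5·0) = (1, 3, 1)
w2 = Lw1 = (1·1 + 1·3 + 3·1; 3·1 + 3·3 + 7·1; 1·1 + 6·3 + 5·1) = (7, 19, 24)
Ratio at component: 19 / 3 = 6.33333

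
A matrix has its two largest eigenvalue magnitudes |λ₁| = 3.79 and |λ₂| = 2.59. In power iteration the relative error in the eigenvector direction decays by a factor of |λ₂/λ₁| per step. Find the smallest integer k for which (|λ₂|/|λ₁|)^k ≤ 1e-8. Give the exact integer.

|λ₂/λ₁| = 2.59/3.79 = 0.68338
Need k ≥ ln(1e-8) / ln(0.68338) = -18.4207 / -0.3807 ≈ 48.385
Smallest integer k satisfying the bound: 49

49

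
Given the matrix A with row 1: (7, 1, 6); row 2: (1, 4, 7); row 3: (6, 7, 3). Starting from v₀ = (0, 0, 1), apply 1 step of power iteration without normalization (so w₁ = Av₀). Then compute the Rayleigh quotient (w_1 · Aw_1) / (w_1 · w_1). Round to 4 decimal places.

w1 = Av₀ = (7·0 + 1·0 + 6·1; 1·0 + 4·0 + 7·1; 6·0 + 7·0 + 3·1) = (6, 7, 3)
Aw1 = (67, 55, 94)
w1·Aw1 = 6·67 + 7·55 + 3·94 = 1069; w1·w1 = 6·6 + 7·7 + 3·3 = 94
λ ≈ 1069/94 = 11.3723

λ ≈ 11.3723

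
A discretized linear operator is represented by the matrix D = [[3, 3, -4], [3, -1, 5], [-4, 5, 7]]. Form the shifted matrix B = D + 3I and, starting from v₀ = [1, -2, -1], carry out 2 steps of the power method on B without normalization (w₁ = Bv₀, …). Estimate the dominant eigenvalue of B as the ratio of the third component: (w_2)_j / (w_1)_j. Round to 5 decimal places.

11.91667

B = D + 3I has rows (6, 3, -4); (3, 2, 5); (-4, 5, 10)
w1 = Bv₀ = (6·1 + 3·(-2) + (-4)·(-1); 3·1 + 2·(-2) + 5·(-1); (-4)·1 + 5·(-2) + 10·(-1)) = (4, -6, -24)
w2 = Bw1 = (6·4 + 3·(-6) + (-4)·(-24); 3·4 + 2·(-6) + 5·(-24); (-4)·4 + 5·(-6) + 10·(-24)) = (102, -120, -286)
Ratio: -286/-24 = 11.91667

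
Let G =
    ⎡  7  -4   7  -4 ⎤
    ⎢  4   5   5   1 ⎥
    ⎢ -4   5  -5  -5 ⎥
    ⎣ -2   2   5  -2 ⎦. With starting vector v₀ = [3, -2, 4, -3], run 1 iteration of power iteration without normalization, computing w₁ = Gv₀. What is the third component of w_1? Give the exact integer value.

w1 = Gv₀ = (7·3 + (-4)·(-2) + 7·4 + (-4)·(-3); 4·3 + 5·(-2) + 5·4 + 1·(-3); (-4)·3 + 5·(-2) + (-5)·4 + (-5)·(-3); (-2)·3 + 2·(-2) + 5·4 + (-2)·(-3)) = (69, 19, -27, 16)
The requested component of w1 is -27.

-27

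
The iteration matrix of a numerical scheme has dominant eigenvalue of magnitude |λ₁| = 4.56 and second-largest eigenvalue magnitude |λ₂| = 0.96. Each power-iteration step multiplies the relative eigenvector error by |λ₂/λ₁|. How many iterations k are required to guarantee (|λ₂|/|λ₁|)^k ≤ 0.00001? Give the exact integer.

8

|λ₂/λ₁| = 0.96/4.56 = 0.21053
Need k ≥ ln(0.00001) / ln(0.21053) = -11.5129 / -1.5581 ≈ 7.389
Smallest integer k satisfying the bound: 8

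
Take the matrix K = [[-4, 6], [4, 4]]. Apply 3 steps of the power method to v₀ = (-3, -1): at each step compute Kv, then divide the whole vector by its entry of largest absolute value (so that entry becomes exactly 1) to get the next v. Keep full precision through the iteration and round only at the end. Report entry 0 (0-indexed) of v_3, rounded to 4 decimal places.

-0.3750

Kv0 = (6.00000, -16.00000); divide by -16.00000 → v1 = (-0.37500, 1.00000)
Kv1 = (7.50000, 2.50000); divide by 7.50000 → v2 = (1.00000, 0.33333)
Kv2 = (-2.00000, 5.33333); divide by 5.33333 → v3 = (-0.37500, 1.00000)
Requested entry of v3: 240/-640 = -0.3750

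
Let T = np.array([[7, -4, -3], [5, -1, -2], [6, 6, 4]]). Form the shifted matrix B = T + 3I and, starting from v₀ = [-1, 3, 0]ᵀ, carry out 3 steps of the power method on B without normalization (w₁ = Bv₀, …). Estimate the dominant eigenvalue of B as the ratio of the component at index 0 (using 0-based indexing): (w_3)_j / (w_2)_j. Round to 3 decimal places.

B = T + 3I has rows (10, -4, -3); (5, 2, -2); (6, 6, 7)
w1 = Bv₀ = (10·(-1) + (-4)·3 + (-3)·0; 5·(-1) + 2·3 + (-2)·0; 6·(-1) + 6·3 + 7·0) = (-22, 1, 12)
w2 = Bw1 = (10·(-22) + (-4)·1 + (-3)·12; 5·(-22) + 2·1 + (-2)·12; 6·(-22) + 6·1 + 7·12) = (-260, -132, -42)
w3 = Bw2 = (-1946, -1480, -2646)
Ratio: -1946/-260 = 7.485

μ ≈ 7.485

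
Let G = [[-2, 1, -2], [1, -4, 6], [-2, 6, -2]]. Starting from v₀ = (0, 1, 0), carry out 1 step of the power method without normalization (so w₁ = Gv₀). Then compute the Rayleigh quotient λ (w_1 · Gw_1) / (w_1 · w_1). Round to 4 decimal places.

λ ≈ -8.6415

w1 = Gv₀ = ((-2)·0 + 1·1 + (-2)·0; 1·0 + (-4)·1 + 6·0; (-2)·0 + 6·1 + (-2)·0) = (1, -4, 6)
Gw1 = (-18, 53, -38)
w1·Gw1 = 1·(-18) + (-4)·53 + 6·(-38) = -458; w1·w1 = 1·1 + (-4)·(-4) + 6·6 = 53
λ ≈ -458/53 = -8.6415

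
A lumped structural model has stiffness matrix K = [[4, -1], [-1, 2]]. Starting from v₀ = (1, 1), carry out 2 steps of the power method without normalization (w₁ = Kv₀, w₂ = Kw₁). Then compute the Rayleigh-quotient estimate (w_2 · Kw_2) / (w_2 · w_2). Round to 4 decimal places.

w1 = Kv₀ = (3, 1)
w2 = Kw1 = (11, -1)
Kw2 = (45, -13)
w2·Kw2 = 11·45 + (-1)·(-13) = 508; w2·w2 = 11·11 + (-1)·(-1) = 122
λ ≈ 508/122 = 4.1639

4.1639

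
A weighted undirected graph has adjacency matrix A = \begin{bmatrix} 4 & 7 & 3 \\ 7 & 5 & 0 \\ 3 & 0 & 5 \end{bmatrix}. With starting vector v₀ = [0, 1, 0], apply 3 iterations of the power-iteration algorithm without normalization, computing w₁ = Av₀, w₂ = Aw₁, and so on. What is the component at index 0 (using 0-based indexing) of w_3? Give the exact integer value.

833

w1 = Av₀ = (7, 5, 0)
w2 = Aw1 = (63, 74, 21)
w3 = Aw2 = (833, 811, 294)
The requested component of w3 is 833.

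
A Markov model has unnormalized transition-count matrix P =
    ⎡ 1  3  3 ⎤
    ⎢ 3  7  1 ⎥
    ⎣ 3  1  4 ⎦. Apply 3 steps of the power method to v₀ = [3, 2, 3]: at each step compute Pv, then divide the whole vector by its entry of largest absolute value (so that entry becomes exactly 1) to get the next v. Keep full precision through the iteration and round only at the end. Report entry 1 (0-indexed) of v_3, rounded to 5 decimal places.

1.00000

Pv0 = (18.000000, 26.000000, 23.000000); divide by 26.000000 → v1 = (0.692308, 1.000000, 0.884615)
Pv1 = (6.346154, 9.961538, 6.615385); divide by 9.961538 → v2 = (0.637066, 1.000000, 0.664093)
Pv2 = (5.629344, 9.575290, 5.567568); divide by 9.575290 → v3 = (0.587903, 1.000000, 0.581452)
Requested entry of v3: 2480/2480 = 1.00000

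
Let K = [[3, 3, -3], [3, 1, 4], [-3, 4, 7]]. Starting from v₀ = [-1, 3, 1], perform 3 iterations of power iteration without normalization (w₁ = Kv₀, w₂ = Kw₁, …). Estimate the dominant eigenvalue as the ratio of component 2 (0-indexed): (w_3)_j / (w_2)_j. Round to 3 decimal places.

w1 = Kv₀ = (3·(-1) + 3·3 + (-3)·1; 3·(-1) + 1·3 + 4·1; (-3)·(-1) + 4·3 + 7·1) = (3, 4, 22)
w2 = Kw1 = (3·3 + 3·4 + (-3)·22; 3·3 + 1·4 + 4·22; (-3)·3 + 4·4 + 7·22) = (-45, 101, 161)
w3 = Kw2 = (-315, 610, 1666)
Ratio at component: 1666 / 161 = 10.348

10.348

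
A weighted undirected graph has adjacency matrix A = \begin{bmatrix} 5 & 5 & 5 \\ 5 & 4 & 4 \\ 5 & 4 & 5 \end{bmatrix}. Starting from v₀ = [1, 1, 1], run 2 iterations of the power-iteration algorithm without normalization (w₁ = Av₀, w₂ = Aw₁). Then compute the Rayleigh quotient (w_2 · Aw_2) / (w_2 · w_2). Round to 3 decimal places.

w1 = Av₀ = (5·1 + 5·1 + 5·1; 5·1 + 4·1 + 4·1; 5·1 + 4·1 + 5·1) = (15, 13, 14)
w2 = Aw1 = (5·15 + 5·13 + 5·14; 5·15 + 4·13 + 4·14; 5·15 + 4·13 + 5·14) = (210, 183, 197)
Aw2 = (2950, 2570, 2767)
w2·Aw2 = 210·2950 + 183·2570 + 197·2767 = 1634909; w2·w2 = 210·210 + 183·183 + 197·197 = 116398
λ ≈ 1634909/116398 = 14.046

λ ≈ 14.046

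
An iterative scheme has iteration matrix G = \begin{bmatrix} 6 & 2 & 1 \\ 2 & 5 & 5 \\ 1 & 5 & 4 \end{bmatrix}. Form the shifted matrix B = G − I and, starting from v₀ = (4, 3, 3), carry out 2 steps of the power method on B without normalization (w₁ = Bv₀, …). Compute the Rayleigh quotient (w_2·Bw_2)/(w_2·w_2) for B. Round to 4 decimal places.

B = G − I has rows (5, 2, 1); (2, 4, 5); (1, 5, 3)
w1 = Bv₀ = (5·4 + 2·3 + 1·3; 2·4 + 4·3 + 5·3; 1·4 + 5·3 + 3·3) = (29, 35, 28)
w2 = Bw1 = (5·29 + 2·35 + 1·28; 2·29 + 4·35 + 5·28; 1·29 + 5·35 + 3·28) = (243, 338, 288)
Bw2 = (2179, 3278, 2797)
w2·Bw2 = 2442997; w2·w2 = 256237; μ ≈ 2442997/256237 = 9.5341

μ ≈ 9.5341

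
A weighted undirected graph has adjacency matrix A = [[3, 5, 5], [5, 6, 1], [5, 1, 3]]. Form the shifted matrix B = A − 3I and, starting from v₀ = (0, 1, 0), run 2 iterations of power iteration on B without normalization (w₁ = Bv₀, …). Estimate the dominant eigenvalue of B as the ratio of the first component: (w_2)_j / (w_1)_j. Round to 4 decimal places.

μ ≈ 4.0000

B = A − 3I has rows (0, 5, 5); (5, 3, 1); (5, 1, 0)
w1 = Bv₀ = (0·0 + 5·1 + 5·0; 5·0 + 3·1 + 1·0; 5·0 + 1·1 + 0·0) = (5, 3, 1)
w2 = Bw1 = (0·5 + 5·3 + 5·1; 5·5 + 3·3 + 1·1; 5·5 + 1·3 + 0·1) = (20, 35, 28)
Ratio: 20/5 = 4.0000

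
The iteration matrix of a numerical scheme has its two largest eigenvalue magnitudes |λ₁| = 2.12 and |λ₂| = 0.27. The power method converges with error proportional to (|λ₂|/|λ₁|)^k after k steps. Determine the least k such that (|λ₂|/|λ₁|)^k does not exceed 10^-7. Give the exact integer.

|λ₂/λ₁| = 0.27/2.12 = 0.12736
Need k ≥ ln(10^-7) / ln(0.12736) = -16.1181 / -2.0607 ≈ 7.821
Smallest integer k satisfying the bound: 8

8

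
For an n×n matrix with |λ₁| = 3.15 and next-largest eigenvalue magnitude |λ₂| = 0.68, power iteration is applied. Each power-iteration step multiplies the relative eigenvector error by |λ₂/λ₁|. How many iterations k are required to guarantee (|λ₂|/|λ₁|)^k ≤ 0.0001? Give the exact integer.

|λ₂/λ₁| = 0.68/3.15 = 0.21587
Need k ≥ ln(0.0001) / ln(0.21587) = -9.2103 / -1.5331 ≈ 6.008
Smallest integer k satisfying the bound: 7

7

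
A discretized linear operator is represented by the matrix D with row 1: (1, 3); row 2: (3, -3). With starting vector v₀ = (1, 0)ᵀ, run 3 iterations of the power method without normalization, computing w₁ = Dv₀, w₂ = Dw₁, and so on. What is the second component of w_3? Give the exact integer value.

w1 = Dv₀ = (1·1 + 3·0; 3·1 + (-3)·0) = (1, 3)
w2 = Dw1 = (1·1 + 3·3; 3·1 + (-3)·3) = (10, -6)
w3 = Dw2 = (-8, 48)
The requested component of w3 is 48.

48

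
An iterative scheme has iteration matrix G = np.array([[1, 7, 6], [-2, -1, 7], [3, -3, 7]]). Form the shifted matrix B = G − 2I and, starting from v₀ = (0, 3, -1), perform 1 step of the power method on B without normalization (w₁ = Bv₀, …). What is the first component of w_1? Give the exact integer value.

15

B = G − 2I has rows (-1, 7, 6); (-2, -3, 7); (3, -3, 5)
w1 = Bv₀ = ((-1)·0 + 7·3 + 6·(-1); (-2)·0 + (-3)·3 + 7·(-1); 3·0 + (-3)·3 + 5·(-1)) = (15, -16, -14)
Requested component of w1: 15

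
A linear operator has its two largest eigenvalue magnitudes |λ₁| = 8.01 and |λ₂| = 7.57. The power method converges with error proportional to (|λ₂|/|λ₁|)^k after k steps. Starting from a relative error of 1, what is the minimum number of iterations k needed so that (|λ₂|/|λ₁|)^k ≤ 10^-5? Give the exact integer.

|λ₂/λ₁| = 7.57/8.01 = 0.94507
Need k ≥ ln(10^-5) / ln(0.94507) = -11.5129 / -0.0565 ≈ 203.777
Smallest integer k satisfying the bound: 204

204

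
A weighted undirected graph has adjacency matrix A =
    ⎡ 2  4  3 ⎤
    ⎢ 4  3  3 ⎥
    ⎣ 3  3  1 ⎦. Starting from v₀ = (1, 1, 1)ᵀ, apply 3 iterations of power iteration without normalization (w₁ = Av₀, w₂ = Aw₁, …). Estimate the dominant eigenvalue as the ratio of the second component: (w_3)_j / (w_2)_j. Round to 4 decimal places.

8.8391

w1 = Av₀ = (9, 10, 7)
w2 = Aw1 = (79, 87, 64)
w3 = Aw2 = (698, 769, 562)
Ratio at component: 769 / 87 = 8.8391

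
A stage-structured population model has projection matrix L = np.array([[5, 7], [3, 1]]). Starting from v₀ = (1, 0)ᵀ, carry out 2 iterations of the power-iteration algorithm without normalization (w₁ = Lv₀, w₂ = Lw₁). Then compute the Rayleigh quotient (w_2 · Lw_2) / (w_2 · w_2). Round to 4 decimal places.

λ ≈ 7.8623

w1 = Lv₀ = (5·1 + 7·0; 3·1 + 1·0) = (5, 3)
w2 = Lw1 = (5·5 + 7·3; 3·5 + 1·3) = (46, 18)
Lw2 = (356, 156)
w2·Lw2 = 46·356 + 18·156 = 19184; w2·w2 = 46·46 + 18·18 = 2440
λ ≈ 19184/2440 = 7.8623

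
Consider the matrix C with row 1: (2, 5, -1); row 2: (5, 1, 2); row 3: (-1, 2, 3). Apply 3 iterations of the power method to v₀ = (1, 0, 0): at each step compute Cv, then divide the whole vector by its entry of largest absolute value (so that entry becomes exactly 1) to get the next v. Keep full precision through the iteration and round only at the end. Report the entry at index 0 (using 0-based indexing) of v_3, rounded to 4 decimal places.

Cv0 = (2.00000, 5.00000, -1.00000); divide by 5.00000 → v1 = (0.40000, 1.00000, -0.20000)
Cv1 = (6.00000, 2.60000, 1.00000); divide by 6.00000 → v2 = (1.00000, 0.43333, 0.16667)
Cv2 = (4.00000, 5.76667, 0.36667); divide by 5.76667 → v3 = (0.69364, 1.00000, 0.06358)
Requested entry of v3: 120/173 = 0.6936

0.6936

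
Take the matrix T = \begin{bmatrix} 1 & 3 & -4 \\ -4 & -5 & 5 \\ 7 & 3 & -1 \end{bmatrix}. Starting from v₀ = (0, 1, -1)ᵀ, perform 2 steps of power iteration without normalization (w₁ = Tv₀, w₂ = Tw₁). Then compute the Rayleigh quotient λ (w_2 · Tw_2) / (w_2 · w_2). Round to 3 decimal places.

w1 = Tv₀ = (7, -10, 4)
w2 = Tw1 = (-39, 42, 15)
Tw2 = (27, 21, -162)
w2·Tw2 = (-39)·27 + 42·21 + 15·(-162) = -2601; w2·w2 = (-39)·(-39) + 42·42 + 15·15 = 3510
λ ≈ -2601/3510 = -0.741

λ ≈ -0.741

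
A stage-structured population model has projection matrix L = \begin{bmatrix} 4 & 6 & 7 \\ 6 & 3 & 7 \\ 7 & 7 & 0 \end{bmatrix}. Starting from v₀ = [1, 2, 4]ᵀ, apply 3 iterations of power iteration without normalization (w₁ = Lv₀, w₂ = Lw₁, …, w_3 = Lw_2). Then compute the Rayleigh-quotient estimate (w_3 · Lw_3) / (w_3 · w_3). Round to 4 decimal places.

w1 = Lv₀ = (44, 40, 21)
w2 = Lw1 = (563, 531, 588)
w3 = Lw2 = (9554, 9087, 7658)
Lw3 = (146344, 138191, 130487)
w3·Lw3 = 9554·146344 + 9087·138191 + 7658·130487 = 3653181639; w3·w3 = 9554·9554 + 9087·9087 + 7658·7658 = 232497449
λ ≈ 3653181639/232497449 = 15.7128

15.7128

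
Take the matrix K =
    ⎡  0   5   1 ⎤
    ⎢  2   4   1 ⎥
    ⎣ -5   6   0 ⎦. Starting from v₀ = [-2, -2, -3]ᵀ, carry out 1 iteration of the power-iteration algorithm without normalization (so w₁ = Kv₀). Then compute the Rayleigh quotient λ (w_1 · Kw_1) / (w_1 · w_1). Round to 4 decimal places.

5.9573

w1 = Kv₀ = (0·(-2) + 5·(-2) + 1·(-3); 2·(-2) + 4·(-2) + 1·(-3); (-5)·(-2) + 6·(-2) + 0·(-3)) = (-13, -15, -2)
Kw1 = (-77, -88, -25)
w1·Kw1 = (-13)·(-77) + (-15)·(-88) + (-2)·(-25) = 2371; w1·w1 = (-13)·(-13) + (-15)·(-15) + (-2)·(-2) = 398
λ ≈ 2371/398 = 5.9573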